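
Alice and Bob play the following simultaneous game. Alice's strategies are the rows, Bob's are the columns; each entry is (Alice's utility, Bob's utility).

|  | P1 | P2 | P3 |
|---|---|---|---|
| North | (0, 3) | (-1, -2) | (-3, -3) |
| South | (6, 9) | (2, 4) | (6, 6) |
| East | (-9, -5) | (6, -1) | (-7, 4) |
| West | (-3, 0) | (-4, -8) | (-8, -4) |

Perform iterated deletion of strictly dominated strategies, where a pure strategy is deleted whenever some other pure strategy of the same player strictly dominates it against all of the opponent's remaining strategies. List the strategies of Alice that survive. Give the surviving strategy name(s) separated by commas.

South

Row North is eliminated: South beats it against every remaining column (P1: 6>0, P2: 2>-1, P3: 6>-3).
For Alice, South strictly dominates West on the remaining columns (P1: 6>-3, P2: 2>-4, P3: 6>-8); eliminate West.
Bob's strategy P2 is strictly dominated by P3 (South: 6>4, East: 4>-1) and is removed.
Alice's strategy East is strictly dominated by South (P1: 6>-9, P3: 6>-7) and is removed.
For Bob, P1 strictly dominates P3 on the remaining rows (South: 9>6); eliminate P3.
Among the remaining strategies, none is strictly dominated by another pure strategy of the same player, so the elimination stops.
Surviving strategies — Alice: {South}; Bob: {P1}.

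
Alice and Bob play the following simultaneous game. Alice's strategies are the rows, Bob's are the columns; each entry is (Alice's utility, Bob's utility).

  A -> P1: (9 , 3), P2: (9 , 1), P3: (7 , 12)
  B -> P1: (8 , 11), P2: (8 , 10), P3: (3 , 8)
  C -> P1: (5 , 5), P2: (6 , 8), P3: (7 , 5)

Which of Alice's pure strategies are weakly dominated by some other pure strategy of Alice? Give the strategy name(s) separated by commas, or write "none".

Nothing dominates A: B at P1 (9>8); C at P1 (9>5).
B is weakly dominated by A (P1: 9>8, P2: 9>8, P3: 7>3).
C: dominated, since A does at least as well everywhere (P1: 9>5, P2: 9>6, P3: 7=7).

B, C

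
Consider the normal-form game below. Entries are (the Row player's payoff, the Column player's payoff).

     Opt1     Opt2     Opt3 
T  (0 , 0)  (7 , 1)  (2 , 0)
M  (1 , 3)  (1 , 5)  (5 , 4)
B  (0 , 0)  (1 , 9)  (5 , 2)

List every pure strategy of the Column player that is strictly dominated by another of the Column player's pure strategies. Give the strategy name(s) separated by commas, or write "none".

Opt2 strictly dominates Opt1 — T: 1>0, M: 5>3, B: 9>0.
Opt2 is not dominated — it holds its own against Opt1 at T (1>0); Opt3 at T (1>0).
Opt3 is strictly dominated by Opt2 (T: 1>0, M: 5>4, B: 9>2).

Opt1, Opt3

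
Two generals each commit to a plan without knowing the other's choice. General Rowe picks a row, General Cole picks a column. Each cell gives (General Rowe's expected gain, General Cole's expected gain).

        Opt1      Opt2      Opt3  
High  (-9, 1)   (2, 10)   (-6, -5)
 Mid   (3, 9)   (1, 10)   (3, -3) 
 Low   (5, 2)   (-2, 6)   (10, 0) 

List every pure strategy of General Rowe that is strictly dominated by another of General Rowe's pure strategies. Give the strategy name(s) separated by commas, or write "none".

High is not dominated — it holds its own against Mid at Opt2 (2>1); Low at Opt2 (2>-2).
Mid is not dominated — it holds its own against High at Opt1 (3>-9); Low at Opt2 (1>-2).
Nothing dominates Low: High at Opt1 (5>-9); Mid at Opt1 (5>3).

none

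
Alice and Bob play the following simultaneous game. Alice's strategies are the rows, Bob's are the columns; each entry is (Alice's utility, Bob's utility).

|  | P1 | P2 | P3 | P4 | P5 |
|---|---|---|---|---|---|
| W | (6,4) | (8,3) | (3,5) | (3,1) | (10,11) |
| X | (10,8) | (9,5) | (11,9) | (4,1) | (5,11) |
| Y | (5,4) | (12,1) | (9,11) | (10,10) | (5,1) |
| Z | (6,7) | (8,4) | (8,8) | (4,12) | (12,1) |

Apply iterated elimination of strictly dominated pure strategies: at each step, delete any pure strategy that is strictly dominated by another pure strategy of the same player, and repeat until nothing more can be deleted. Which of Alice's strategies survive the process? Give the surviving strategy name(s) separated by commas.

Bob's strategy P1 is strictly dominated by P3 (W: 5>4, X: 9>8, Y: 11>4, Z: 8>7) and is removed.
For Bob, P3 strictly dominates P2 on the remaining rows (W: 5>3, X: 9>5, Y: 11>1, Z: 8>4); eliminate P2.
Row W is eliminated: Z beats it against every remaining column (P3: 8>3, P4: 4>3, P5: 12>10).
Among the remaining strategies, none is strictly dominated by another pure strategy of the same player, so the elimination stops.
Surviving strategies — Alice: {X, Y, Z}; Bob: {P3, P4, P5}.

X, Y, Z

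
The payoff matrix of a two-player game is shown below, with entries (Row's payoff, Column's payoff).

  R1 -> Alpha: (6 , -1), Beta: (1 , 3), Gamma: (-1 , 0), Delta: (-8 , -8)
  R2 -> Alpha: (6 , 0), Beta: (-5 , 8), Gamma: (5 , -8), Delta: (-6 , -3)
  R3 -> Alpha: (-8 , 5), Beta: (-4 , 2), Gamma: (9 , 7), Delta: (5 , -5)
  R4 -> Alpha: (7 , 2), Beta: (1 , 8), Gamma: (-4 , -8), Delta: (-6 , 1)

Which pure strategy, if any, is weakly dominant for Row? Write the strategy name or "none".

R1 fails to dominate R2 at Gamma (-1<5).
R2 fails to dominate R1 at Beta (-5<1).
R3 fails to dominate R1 at Alpha (-8<6).
R4 fails to dominate R1 at Gamma (-4<-1).
No single strategy dominates all the others.

none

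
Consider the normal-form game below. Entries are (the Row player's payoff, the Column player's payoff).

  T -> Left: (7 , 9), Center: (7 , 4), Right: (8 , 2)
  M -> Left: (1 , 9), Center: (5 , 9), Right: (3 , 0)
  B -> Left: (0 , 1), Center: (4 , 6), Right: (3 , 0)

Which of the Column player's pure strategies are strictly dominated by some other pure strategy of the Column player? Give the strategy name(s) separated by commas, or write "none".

Right

Nothing dominates Left: Center at T (9>4); Right at T (9>2).
Center is not dominated — it holds its own against Left at M (9=9); Right at T (4>2).
Right is strictly dominated by Left (T: 9>2, M: 9>0, B: 1>0).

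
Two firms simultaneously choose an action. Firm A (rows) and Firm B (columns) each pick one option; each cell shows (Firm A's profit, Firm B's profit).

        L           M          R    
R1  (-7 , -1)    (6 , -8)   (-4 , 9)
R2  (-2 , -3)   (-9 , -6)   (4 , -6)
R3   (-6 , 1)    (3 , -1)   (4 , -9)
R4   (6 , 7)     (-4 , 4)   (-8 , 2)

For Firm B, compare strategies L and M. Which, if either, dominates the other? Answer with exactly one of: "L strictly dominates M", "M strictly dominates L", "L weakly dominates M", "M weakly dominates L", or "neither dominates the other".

L strictly dominates M

Compare L to M across each choice by Firm A: R1: -1>-8, R2: -3>-6, R3: 1>-1, R4: 7>4.
Every comparison favours L, so L strictly dominates M.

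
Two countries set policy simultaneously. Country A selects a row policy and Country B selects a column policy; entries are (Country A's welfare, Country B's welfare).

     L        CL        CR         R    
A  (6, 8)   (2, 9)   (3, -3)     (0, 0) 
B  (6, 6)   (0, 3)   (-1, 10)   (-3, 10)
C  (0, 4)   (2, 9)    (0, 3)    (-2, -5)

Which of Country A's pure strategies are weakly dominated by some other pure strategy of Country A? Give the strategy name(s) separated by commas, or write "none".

B, C

Nothing dominates A: B at CL (2>0); C at L (6>0).
B is weakly dominated by A (L: 6=6, CL: 2>0, CR: 3>-1, R: 0>-3).
A weakly dominates C — L: 6>0, CL: 2=2, CR: 3>0, R: 0>-2.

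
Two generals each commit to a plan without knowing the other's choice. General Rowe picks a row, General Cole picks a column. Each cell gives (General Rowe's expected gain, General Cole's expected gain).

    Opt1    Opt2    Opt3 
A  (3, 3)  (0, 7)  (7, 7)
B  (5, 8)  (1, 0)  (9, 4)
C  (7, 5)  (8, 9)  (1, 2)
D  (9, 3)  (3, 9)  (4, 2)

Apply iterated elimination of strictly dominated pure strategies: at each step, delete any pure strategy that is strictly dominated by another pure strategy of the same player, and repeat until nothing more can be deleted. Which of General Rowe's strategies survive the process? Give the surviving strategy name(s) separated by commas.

Row A is eliminated: B beats it against every remaining column (Opt1: 5>3, Opt2: 1>0, Opt3: 9>7).
Column Opt3 is eliminated: Opt1 beats it against every remaining row (B: 8>4, C: 5>2, D: 3>2).
For General Rowe, C strictly dominates B on the remaining columns (Opt1: 7>5, Opt2: 8>1); eliminate B.
General Cole's strategy Opt1 is strictly dominated by Opt2 (C: 9>5, D: 9>3) and is removed.
Row D is eliminated: C beats it against every remaining column (Opt2: 8>3).
Among the remaining strategies, none is strictly dominated by another pure strategy of the same player, so the elimination stops.
Surviving strategies — General Rowe: {C}; General Cole: {Opt2}.

C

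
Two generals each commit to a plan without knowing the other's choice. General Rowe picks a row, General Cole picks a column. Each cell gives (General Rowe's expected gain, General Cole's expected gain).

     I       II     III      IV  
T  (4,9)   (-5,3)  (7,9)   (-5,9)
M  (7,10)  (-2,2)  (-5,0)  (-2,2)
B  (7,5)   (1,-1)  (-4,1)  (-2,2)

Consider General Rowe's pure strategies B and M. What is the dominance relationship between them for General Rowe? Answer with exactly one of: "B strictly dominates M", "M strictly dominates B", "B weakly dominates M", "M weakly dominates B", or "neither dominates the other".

Compare B to M across every action of General Cole: I: 7=7, II: 1>-2, III: -4>-5, IV: -2=-2.
B is at least as good everywhere and strictly better somewhere (tied only at I, IV), so B weakly but not strictly dominates M.

B weakly dominates M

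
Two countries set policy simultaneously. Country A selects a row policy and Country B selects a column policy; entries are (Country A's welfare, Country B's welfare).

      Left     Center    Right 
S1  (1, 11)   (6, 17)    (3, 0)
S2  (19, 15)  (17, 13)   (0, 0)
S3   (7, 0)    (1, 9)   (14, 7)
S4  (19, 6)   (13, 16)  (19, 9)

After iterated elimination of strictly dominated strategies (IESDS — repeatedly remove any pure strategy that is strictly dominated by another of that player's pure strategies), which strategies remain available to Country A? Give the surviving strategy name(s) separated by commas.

S2, S4

Country A's strategy S1 is strictly dominated by S4 (Left: 19>1, Center: 13>6, Right: 19>3) and is removed.
For Country A, S4 strictly dominates S3 on the remaining columns (Left: 19>7, Center: 13>1, Right: 19>14); eliminate S3.
Country B's strategy Right is strictly dominated by Center (S2: 13>0, S4: 16>9) and is removed.
Among the remaining strategies, none is strictly dominated by another pure strategy of the same player, so the elimination stops.
Surviving strategies — Country A: {S2, S4}; Country B: {Left, Center}.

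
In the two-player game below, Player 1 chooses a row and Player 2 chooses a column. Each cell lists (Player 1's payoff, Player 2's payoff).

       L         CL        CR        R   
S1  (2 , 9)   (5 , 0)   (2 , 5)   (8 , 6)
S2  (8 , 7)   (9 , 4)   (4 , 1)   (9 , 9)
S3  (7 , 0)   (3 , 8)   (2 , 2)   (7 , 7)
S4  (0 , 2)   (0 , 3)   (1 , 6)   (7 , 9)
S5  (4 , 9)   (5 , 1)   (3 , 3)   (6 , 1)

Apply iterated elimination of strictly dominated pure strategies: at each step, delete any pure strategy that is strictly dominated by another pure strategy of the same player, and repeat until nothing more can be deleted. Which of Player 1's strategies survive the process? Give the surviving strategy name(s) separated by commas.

S2

For Player 1, S2 strictly dominates S1 on the remaining columns (L: 8>2, CL: 9>5, CR: 4>2, R: 9>8); eliminate S1.
Row S3 is eliminated: S2 beats it against every remaining column (L: 8>7, CL: 9>3, CR: 4>2, R: 9>7).
Row S4 is eliminated: S2 beats it against every remaining column (L: 8>0, CL: 9>0, CR: 4>1, R: 9>7).
Player 1's strategy S5 is strictly dominated by S2 (L: 8>4, CL: 9>5, CR: 4>3, R: 9>6) and is removed.
Player 2's strategy L is strictly dominated by R (S2: 9>7) and is removed.
For Player 2, R strictly dominates CL on the remaining rows (S2: 9>4); eliminate CL.
Player 2's strategy CR is strictly dominated by R (S2: 9>1) and is removed.
Among the remaining strategies, none is strictly dominated by another pure strategy of the same player, so the elimination stops.
Surviving strategies — Player 1: {S2}; Player 2: {R}.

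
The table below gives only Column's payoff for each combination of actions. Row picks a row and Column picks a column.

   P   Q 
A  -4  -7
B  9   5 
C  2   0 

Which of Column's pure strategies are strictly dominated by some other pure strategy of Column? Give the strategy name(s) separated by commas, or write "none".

Q

P: no other strategy beats it everywhere (Q at A (-4>-7)).
P strictly dominates Q — A: -4>-7, B: 9>5, C: 2>0.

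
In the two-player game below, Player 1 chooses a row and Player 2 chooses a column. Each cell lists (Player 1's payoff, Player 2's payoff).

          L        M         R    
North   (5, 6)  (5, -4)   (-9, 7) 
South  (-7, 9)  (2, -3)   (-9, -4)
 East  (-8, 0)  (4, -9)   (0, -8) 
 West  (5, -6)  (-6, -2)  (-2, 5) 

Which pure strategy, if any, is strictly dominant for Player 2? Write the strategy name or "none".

L fails to dominate M at West (-6<-2).
M fails to dominate L at North (-4<6).
R fails to dominate L at South (-4<9).
No single strategy dominates all the others.

none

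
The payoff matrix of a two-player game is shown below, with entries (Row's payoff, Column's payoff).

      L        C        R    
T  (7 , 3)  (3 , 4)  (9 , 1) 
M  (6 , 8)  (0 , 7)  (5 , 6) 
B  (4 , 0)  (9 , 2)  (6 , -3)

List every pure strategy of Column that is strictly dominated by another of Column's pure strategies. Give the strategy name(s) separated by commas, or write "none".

Nothing dominates L: C at M (8>7); R at T (3>1).
C: no other strategy beats it everywhere (L at T (4>3); R at T (4>1)).
R: dominated, since L does at least as well everywhere (T: 3>1, M: 8>6, B: 0>-3).

R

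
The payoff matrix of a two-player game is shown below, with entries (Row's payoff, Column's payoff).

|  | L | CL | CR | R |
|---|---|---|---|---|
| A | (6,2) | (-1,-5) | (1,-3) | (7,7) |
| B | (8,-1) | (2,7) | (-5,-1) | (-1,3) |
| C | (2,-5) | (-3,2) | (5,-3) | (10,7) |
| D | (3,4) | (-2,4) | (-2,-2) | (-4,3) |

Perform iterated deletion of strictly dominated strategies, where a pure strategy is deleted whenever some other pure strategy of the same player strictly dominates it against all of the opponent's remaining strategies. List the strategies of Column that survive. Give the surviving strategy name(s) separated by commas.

Row D is eliminated: A beats it against every remaining column (L: 6>3, CL: -1>-2, CR: 1>-2, R: 7>-4).
Column L is eliminated: R beats it against every remaining row (A: 7>2, B: 3>-1, C: 7>-5).
Column's strategy CR is strictly dominated by R (A: 7>-3, B: 3>-1, C: 7>-3) and is removed.
Among the remaining strategies, none is strictly dominated by another pure strategy of the same player, so the elimination stops.
Surviving strategies — Row: {A, B, C}; Column: {CL, R}.

CL, R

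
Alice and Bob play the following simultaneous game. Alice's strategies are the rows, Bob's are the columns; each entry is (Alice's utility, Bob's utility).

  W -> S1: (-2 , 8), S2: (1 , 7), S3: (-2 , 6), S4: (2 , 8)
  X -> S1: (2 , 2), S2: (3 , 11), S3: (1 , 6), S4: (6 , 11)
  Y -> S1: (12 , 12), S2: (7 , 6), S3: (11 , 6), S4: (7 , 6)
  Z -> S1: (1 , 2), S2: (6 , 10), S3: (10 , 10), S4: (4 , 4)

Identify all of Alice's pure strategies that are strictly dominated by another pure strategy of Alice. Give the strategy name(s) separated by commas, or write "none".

W, X, Z

X strictly dominates W — S1: 2>-2, S2: 3>1, S3: 1>-2, S4: 6>2.
X: dominated, since Y does at least as well everywhere (S1: 12>2, S2: 7>3, S3: 11>1, S4: 7>6).
Nothing dominates Y: W at S1 (12>-2); X at S1 (12>2); Z at S1 (12>1).
Z is strictly dominated by Y (S1: 12>1, S2: 7>6, S3: 11>10, S4: 7>4).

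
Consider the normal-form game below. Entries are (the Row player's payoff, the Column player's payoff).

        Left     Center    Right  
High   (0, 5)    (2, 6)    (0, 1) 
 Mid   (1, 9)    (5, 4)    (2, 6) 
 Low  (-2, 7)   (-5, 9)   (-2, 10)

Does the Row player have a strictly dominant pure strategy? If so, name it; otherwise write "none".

Mid vs High: Left: 1>0, Center: 5>2, Right: 2>0.
Mid vs Low: Left: 1>-2, Center: 5>-5, Right: 2>-2.
Mid strictly beats every other strategy against every opponent action, so it is strictly dominant.

Mid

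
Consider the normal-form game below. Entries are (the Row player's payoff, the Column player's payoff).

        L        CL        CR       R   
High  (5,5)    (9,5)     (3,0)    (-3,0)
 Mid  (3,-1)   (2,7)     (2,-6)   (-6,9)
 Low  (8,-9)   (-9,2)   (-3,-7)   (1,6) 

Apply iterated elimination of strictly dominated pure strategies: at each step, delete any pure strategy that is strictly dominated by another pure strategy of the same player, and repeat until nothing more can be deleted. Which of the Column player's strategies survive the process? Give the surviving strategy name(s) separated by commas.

L, CL, R

The Row player's strategy Mid is strictly dominated by High (L: 5>3, CL: 9>2, CR: 3>2, R: -3>-6) and is removed.
The Column player's strategy CR is strictly dominated by CL (High: 5>0, Low: 2>-7) and is removed.
Among the remaining strategies, none is strictly dominated by another pure strategy of the same player, so the elimination stops.
Surviving strategies — the Row player: {High, Low}; the Column player: {L, CL, R}.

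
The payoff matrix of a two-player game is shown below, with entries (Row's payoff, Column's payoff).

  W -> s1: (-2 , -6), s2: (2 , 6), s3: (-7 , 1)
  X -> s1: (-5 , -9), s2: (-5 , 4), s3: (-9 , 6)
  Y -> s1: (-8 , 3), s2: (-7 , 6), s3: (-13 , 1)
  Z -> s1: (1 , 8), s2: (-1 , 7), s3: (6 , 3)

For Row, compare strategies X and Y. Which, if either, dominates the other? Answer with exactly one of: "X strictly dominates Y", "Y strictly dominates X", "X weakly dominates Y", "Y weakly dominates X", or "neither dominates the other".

Compare X to Y across each opponent action: s1: -5>-8, s2: -5>-7, s3: -9>-13.
Every comparison favours X, so X strictly dominates Y.

X strictly dominates Y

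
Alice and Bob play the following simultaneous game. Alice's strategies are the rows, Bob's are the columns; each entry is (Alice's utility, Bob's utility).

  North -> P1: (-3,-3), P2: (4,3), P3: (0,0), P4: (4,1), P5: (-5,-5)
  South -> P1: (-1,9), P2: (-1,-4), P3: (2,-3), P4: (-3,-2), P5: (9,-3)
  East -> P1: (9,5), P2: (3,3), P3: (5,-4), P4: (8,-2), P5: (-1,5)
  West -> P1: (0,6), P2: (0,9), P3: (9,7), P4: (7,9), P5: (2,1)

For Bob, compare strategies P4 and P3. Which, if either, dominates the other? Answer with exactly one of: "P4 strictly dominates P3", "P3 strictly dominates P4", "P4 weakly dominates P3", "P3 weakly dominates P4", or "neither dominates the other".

P4 strictly dominates P3

P4's payoffs vs P3's, by Alice's action — North: 1>0, South: -2>-3, East: -2>-4, West: 9>7.
Every comparison favours P4, so P4 strictly dominates P3.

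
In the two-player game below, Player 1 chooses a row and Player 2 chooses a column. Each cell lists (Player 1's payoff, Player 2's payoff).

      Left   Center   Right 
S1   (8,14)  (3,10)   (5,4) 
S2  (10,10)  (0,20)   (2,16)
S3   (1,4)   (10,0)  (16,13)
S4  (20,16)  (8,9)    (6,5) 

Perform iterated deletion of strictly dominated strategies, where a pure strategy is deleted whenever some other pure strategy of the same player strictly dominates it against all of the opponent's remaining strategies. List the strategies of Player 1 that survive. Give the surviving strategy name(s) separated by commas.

S3, S4

Row S1 is eliminated: S4 beats it against every remaining column (Left: 20>8, Center: 8>3, Right: 6>5).
For Player 1, S4 strictly dominates S2 on the remaining columns (Left: 20>10, Center: 8>0, Right: 6>2); eliminate S2.
Column Center is eliminated: Left beats it against every remaining row (S3: 4>0, S4: 16>9).
Among the remaining strategies, none is strictly dominated by another pure strategy of the same player, so the elimination stops.
Surviving strategies — Player 1: {S3, S4}; Player 2: {Left, Right}.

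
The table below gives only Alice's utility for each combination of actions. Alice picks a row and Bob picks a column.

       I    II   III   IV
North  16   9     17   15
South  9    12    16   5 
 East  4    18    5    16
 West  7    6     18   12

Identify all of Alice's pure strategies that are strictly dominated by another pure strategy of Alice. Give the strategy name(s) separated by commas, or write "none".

Nothing dominates North: South at I (16>9); East at I (16>4); West at I (16>7).
Nothing dominates South: North at II (12>9); East at I (9>4); West at I (9>7).
Nothing dominates East: North at II (18>9); South at II (18>12); West at II (18>6).
Nothing dominates West: North at III (18>17); South at III (18>16); East at I (7>4).

none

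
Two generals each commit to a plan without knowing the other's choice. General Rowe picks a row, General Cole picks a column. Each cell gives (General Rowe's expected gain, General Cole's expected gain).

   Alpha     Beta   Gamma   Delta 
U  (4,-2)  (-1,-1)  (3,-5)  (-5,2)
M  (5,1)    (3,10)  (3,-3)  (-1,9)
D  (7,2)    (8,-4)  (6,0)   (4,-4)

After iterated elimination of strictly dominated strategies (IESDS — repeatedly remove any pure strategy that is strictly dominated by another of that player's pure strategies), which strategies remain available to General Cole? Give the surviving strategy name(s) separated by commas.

Alpha

Row U is eliminated: D beats it against every remaining column (Alpha: 7>4, Beta: 8>-1, Gamma: 6>3, Delta: 4>-5).
General Rowe's strategy M is strictly dominated by D (Alpha: 7>5, Beta: 8>3, Gamma: 6>3, Delta: 4>-1) and is removed.
General Cole's strategy Beta is strictly dominated by Alpha (D: 2>-4) and is removed.
For General Cole, Alpha strictly dominates Gamma on the remaining rows (D: 2>0); eliminate Gamma.
General Cole's strategy Delta is strictly dominated by Alpha (D: 2>-4) and is removed.
Among the remaining strategies, none is strictly dominated by another pure strategy of the same player, so the elimination stops.
Surviving strategies — General Rowe: {D}; General Cole: {Alpha}.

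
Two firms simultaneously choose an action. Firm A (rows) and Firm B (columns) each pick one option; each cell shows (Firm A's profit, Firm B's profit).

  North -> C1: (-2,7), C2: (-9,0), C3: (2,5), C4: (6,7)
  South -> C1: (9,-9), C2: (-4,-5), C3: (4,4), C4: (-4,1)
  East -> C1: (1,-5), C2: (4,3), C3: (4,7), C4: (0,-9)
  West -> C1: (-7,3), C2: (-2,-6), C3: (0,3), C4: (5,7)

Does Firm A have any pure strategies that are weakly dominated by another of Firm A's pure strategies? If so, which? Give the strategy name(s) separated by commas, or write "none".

North is not dominated — it holds its own against South at C4 (6>-4); East at C4 (6>0); West at C1 (-2>-7).
Nothing dominates South: North at C1 (9>-2); East at C1 (9>1); West at C1 (9>-7).
East: no other strategy beats it everywhere (North at C1 (1>-2); South at C2 (4>-4); West at C1 (1>-7)).
West: no other strategy beats it everywhere (North at C2 (-2>-9); South at C2 (-2>-4); East at C4 (5>0)).

none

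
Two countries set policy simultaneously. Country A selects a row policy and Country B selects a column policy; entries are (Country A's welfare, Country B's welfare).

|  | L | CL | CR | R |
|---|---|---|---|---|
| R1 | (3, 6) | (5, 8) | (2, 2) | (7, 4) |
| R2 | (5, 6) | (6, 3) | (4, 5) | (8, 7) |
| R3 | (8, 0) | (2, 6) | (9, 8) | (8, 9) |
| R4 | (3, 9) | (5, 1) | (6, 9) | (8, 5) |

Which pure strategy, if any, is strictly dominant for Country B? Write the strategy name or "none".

none

L fails to dominate CL at R1 (6<8).
CL fails to dominate L at R2 (3<6).
CR fails to dominate L at R1 (2<6).
R fails to dominate L at R1 (4<6).
No single strategy dominates all the others.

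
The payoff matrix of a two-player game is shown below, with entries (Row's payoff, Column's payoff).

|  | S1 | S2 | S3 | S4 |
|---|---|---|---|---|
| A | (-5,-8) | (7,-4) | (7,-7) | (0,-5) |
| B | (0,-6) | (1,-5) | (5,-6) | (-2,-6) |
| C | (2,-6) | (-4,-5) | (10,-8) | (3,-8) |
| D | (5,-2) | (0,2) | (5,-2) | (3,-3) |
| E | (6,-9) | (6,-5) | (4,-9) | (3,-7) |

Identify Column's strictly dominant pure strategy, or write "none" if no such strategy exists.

S2 vs S1: A: -4>-8, B: -5>-6, C: -5>-6, D: 2>-2, E: -5>-9.
S2 vs S3: A: -4>-7, B: -5>-6, C: -5>-8, D: 2>-2, E: -5>-9.
S2 vs S4: A: -4>-5, B: -5>-6, C: -5>-8, D: 2>-3, E: -5>-7.
S2 strictly beats every other strategy against every opponent action, so it is strictly dominant.

S2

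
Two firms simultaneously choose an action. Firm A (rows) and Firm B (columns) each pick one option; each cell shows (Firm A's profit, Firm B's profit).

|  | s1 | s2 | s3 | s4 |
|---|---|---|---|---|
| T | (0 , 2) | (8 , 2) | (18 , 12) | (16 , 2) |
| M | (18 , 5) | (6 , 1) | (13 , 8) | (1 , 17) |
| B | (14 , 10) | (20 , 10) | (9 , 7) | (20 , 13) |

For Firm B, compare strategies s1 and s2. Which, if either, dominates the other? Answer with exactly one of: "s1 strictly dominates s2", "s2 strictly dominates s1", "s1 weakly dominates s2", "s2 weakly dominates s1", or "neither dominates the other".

Compare s1 to s2 across every action of Firm A: T: 2=2, M: 5>1, B: 10=10.
s1 is at least as good everywhere and strictly better somewhere (tied only at T, B), so s1 weakly but not strictly dominates s2.

s1 weakly dominates s2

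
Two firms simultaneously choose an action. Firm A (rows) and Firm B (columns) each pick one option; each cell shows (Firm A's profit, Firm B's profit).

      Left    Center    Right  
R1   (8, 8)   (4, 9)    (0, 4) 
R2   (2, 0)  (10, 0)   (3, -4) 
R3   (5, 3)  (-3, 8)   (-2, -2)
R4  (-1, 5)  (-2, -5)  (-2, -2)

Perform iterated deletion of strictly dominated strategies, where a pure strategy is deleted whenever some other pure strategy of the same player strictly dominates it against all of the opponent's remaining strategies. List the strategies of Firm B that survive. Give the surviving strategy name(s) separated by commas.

Row R3 is eliminated: R1 beats it against every remaining column (Left: 8>5, Center: 4>-3, Right: 0>-2).
Row R4 is eliminated: R1 beats it against every remaining column (Left: 8>-1, Center: 4>-2, Right: 0>-2).
Firm B's strategy Right is strictly dominated by Left (R1: 8>4, R2: 0>-4) and is removed.
Among the remaining strategies, none is strictly dominated by another pure strategy of the same player, so the elimination stops.
Surviving strategies — Firm A: {R1, R2}; Firm B: {Left, Center}.

Left, Center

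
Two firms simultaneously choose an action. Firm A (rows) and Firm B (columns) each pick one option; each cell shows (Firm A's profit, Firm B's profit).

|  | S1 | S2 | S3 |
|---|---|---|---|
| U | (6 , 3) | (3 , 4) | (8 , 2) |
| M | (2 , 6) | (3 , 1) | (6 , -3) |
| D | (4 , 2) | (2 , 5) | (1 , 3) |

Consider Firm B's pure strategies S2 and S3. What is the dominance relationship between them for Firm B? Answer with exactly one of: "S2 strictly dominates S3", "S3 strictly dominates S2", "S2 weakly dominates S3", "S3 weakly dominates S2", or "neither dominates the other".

S2 strictly dominates S3

Compare S2 to S3 across every action of Firm A: U: 4>2, M: 1>-3, D: 5>3.
Every comparison favours S2, so S2 strictly dominates S3.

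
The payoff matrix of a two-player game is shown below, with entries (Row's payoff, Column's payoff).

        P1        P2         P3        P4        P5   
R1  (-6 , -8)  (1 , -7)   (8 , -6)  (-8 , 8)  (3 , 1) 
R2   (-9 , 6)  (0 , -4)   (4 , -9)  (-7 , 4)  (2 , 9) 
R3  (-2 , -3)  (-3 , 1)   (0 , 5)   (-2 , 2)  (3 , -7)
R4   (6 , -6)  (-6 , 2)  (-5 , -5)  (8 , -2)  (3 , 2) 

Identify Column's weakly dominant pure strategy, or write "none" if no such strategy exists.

none

P1 fails to dominate P2 at R1 (-8<-7).
P2 fails to dominate P1 at R2 (-4<6).
P3 fails to dominate P1 at R2 (-9<6).
P4 fails to dominate P1 at R2 (4<6).
P5 fails to dominate P1 at R3 (-7<-3).
No single strategy dominates all the others.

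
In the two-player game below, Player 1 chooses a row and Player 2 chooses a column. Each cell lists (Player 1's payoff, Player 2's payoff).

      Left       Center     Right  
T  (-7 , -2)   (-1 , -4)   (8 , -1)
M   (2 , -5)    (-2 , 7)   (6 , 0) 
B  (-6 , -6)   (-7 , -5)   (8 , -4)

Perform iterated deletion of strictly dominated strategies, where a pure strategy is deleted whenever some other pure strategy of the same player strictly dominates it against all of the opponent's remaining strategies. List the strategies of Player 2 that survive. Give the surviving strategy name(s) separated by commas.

Right

For Player 2, Right strictly dominates Left on the remaining rows (T: -1>-2, M: 0>-5, B: -4>-6); eliminate Left.
Player 1's strategy M is strictly dominated by T (Center: -1>-2, Right: 8>6) and is removed.
For Player 2, Right strictly dominates Center on the remaining rows (T: -1>-4, B: -4>-5); eliminate Center.
Among the remaining strategies, none is strictly dominated by another pure strategy of the same player, so the elimination stops.
Surviving strategies — Player 1: {T, B}; Player 2: {Right}.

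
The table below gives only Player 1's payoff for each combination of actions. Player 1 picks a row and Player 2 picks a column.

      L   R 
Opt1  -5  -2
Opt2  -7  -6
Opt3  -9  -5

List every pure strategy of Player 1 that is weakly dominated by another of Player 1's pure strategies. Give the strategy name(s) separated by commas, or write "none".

Nothing dominates Opt1: Opt2 at L (-5>-7); Opt3 at L (-5>-9).
Opt1 weakly dominates Opt2 — L: -5>-7, R: -2>-6.
Opt3 is weakly dominated by Opt1 (L: -5>-9, R: -2>-5).

Opt2, Opt3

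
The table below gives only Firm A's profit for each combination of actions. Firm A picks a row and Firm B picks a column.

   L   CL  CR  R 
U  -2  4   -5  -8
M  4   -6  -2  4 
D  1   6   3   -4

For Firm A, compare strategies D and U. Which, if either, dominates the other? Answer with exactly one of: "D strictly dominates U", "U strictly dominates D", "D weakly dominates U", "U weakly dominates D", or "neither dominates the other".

D strictly dominates U

Compare D to U across each choice by Firm B: L: 1>-2, CL: 6>4, CR: 3>-5, R: -4>-8.
Every comparison favours D, so D strictly dominates U.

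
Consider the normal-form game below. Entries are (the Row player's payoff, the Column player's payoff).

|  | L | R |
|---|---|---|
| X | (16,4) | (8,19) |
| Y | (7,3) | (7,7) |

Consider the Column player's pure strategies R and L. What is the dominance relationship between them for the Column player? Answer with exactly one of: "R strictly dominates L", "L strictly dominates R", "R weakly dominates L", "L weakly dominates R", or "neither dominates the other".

R's payoffs vs L's, by the Row player's action — X: 19>4, Y: 7>3.
R gives a strictly higher payoff against every action of the Row player, so R strictly dominates L.

R strictly dominates L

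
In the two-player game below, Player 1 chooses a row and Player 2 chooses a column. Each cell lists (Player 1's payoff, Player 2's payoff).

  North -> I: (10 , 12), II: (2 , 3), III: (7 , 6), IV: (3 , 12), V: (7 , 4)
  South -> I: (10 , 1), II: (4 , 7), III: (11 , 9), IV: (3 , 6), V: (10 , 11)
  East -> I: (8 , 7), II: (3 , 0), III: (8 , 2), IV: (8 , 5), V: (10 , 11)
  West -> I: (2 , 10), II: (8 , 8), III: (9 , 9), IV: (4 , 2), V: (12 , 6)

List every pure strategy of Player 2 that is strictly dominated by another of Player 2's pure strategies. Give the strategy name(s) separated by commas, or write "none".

I is not dominated — it holds its own against II at North (12>3); III at North (12>6); IV at North (12=12); V at North (12>4).
II is strictly dominated by III (North: 6>3, South: 9>7, East: 2>0, West: 9>8).
Nothing dominates III: I at South (9>1); II at North (6>3); IV at South (9>6); V at North (6>4).
Nothing dominates IV: I at North (12=12); II at North (12>3); III at North (12>6); V at North (12>4).
V is not dominated — it holds its own against I at South (11>1); II at North (4>3); III at South (11>9); IV at South (11>6).

II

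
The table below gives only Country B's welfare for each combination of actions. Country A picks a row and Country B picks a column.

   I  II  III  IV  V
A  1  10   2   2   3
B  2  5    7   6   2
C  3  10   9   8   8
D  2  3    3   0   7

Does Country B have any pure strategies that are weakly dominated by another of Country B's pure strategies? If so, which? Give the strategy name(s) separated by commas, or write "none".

I: dominated, since II does at least as well everywhere (A: 10>1, B: 5>2, C: 10>3, D: 3>2).
Nothing dominates II: I at A (10>1); III at A (10>2); IV at A (10>2); V at A (10>3).
III is not dominated — it holds its own against I at A (2>1); II at B (7>5); IV at B (7>6); V at B (7>2).
IV is weakly dominated by III (A: 2=2, B: 7>6, C: 9>8, D: 3>0).
Nothing dominates V: I at A (3>1); II at D (7>3); III at A (3>2); IV at A (3>2).

I, IV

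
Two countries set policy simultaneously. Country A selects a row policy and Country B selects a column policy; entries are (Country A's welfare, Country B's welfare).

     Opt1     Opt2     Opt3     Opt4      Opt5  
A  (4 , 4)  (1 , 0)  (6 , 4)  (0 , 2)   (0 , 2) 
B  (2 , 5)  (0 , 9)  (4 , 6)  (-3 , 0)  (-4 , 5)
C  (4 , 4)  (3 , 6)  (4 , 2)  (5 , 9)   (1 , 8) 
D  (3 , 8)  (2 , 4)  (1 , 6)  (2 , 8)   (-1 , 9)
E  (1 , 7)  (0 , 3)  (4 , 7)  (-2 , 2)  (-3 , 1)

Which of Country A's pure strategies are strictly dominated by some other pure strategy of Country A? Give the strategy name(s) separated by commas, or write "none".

B, D, E

A is not dominated — it holds its own against B at Opt1 (4>2); C at Opt1 (4=4); D at Opt1 (4>3); E at Opt1 (4>1).
A strictly dominates B — Opt1: 4>2, Opt2: 1>0, Opt3: 6>4, Opt4: 0>-3, Opt5: 0>-4.
C: no other strategy beats it everywhere (A at Opt1 (4=4); B at Opt1 (4>2); D at Opt1 (4>3); E at Opt1 (4>1)).
D: dominated, since C does at least as well everywhere (Opt1: 4>3, Opt2: 3>2, Opt3: 4>1, Opt4: 5>2, Opt5: 1>-1).
A strictly dominates E — Opt1: 4>1, Opt2: 1>0, Opt3: 6>4, Opt4: 0>-2, Opt5: 0>-3.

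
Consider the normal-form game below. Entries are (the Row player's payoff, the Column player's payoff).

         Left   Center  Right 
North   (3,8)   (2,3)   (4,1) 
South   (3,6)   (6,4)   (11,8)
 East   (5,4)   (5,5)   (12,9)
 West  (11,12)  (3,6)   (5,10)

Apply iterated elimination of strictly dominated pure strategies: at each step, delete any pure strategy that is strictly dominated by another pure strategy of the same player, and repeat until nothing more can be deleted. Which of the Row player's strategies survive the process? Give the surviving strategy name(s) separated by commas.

East, West

The Row player's strategy North is strictly dominated by East (Left: 5>3, Center: 5>2, Right: 12>4) and is removed.
Column Center is eliminated: Right beats it against every remaining row (South: 8>4, East: 9>5, West: 10>6).
For the Row player, East strictly dominates South on the remaining columns (Left: 5>3, Right: 12>11); eliminate South.
Among the remaining strategies, none is strictly dominated by another pure strategy of the same player, so the elimination stops.
Surviving strategies — the Row player: {East, West}; the Column player: {Left, Right}.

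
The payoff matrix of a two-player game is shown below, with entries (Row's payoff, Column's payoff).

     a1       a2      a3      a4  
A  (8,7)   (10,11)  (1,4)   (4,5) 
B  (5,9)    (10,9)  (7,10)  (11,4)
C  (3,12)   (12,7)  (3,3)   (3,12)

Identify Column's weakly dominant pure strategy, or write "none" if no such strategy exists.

none

a1 fails to dominate a2 at A (7<11).
a2 fails to dominate a1 at C (7<12).
a3 fails to dominate a1 at A (4<7).
a4 fails to dominate a1 at A (5<7).
No single strategy dominates all the others.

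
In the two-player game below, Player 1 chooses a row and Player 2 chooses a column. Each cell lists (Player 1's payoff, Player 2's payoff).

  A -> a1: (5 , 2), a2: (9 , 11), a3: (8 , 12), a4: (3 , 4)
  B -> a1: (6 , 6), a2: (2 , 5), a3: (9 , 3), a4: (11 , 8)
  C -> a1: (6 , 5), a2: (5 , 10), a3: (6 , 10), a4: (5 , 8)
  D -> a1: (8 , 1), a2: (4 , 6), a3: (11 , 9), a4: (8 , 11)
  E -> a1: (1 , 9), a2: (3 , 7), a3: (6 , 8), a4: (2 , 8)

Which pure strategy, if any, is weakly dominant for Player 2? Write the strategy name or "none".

a1 fails to dominate a2 at A (2<11).
a2 fails to dominate a1 at B (5<6).
a3 fails to dominate a1 at B (3<6).
a4 fails to dominate a1 at E (8<9).
No single strategy dominates all the others.

none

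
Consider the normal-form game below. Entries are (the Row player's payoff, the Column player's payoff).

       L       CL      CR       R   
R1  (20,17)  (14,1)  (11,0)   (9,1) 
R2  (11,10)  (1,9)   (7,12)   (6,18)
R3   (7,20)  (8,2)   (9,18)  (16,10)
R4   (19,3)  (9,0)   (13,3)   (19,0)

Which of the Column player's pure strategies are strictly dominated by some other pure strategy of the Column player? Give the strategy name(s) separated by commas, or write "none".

CL

L: no other strategy beats it everywhere (CL at R1 (17>1); CR at R1 (17>0); R at R1 (17>1)).
CL is strictly dominated by L (R1: 17>1, R2: 10>9, R3: 20>2, R4: 3>0).
CR is not dominated — it holds its own against L at R2 (12>10); CL at R2 (12>9); R at R3 (18>10).
R is not dominated — it holds its own against L at R2 (18>10); CL at R1 (1=1); CR at R1 (1>0).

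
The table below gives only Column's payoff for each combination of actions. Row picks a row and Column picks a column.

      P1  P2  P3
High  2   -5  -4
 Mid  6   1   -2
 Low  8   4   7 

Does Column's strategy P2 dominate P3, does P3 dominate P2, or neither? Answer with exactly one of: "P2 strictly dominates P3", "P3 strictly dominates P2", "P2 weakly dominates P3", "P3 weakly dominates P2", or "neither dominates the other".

Compare P2 to P3 across every action of Row: High: -5<-4, Mid: 1>-2, Low: 4<7.
P2 does better at Mid but worse at High, Low; neither strategy dominates the other.

neither dominates the other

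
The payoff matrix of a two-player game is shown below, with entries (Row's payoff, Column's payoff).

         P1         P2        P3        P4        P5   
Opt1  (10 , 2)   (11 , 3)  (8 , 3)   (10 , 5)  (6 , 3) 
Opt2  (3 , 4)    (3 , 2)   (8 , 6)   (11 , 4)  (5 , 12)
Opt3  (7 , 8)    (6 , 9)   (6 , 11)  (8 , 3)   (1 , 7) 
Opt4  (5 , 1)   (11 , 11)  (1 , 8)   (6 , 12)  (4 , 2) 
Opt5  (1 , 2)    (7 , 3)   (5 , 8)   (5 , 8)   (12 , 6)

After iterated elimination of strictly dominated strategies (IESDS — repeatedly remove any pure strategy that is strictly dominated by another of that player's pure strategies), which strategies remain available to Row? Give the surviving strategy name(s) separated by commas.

Opt1, Opt2, Opt5

For Row, Opt1 strictly dominates Opt3 on the remaining columns (P1: 10>7, P2: 11>6, P3: 8>6, P4: 10>8, P5: 6>1); eliminate Opt3.
Column P1 is eliminated: P3 beats it against every remaining row (Opt1: 3>2, Opt2: 6>4, Opt4: 8>1, Opt5: 8>2).
Column's strategy P2 is strictly dominated by P4 (Opt1: 5>3, Opt2: 4>2, Opt4: 12>11, Opt5: 8>3) and is removed.
For Row, Opt1 strictly dominates Opt4 on the remaining columns (P3: 8>1, P4: 10>6, P5: 6>4); eliminate Opt4.
Among the remaining strategies, none is strictly dominated by another pure strategy of the same player, so the elimination stops.
Surviving strategies — Row: {Opt1, Opt2, Opt5}; Column: {P3, P4, P5}.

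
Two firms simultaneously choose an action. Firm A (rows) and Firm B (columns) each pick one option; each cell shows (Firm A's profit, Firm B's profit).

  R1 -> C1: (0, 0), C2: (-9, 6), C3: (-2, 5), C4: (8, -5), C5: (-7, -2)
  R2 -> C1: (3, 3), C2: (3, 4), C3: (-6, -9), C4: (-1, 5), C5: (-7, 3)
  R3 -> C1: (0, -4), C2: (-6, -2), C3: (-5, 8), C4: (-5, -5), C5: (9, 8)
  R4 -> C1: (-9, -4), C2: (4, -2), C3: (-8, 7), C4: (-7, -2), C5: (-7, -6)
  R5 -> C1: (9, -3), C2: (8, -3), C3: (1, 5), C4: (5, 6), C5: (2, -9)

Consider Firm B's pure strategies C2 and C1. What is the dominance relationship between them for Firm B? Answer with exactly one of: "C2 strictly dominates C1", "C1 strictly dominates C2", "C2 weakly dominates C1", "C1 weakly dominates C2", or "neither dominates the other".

C2's payoffs vs C1's, by Firm A's action — R1: 6>0, R2: 4>3, R3: -2>-4, R4: -2>-4, R5: -3=-3.
C2 is at least as good everywhere and strictly better somewhere (tied only at R5), so C2 weakly but not strictly dominates C1.

C2 weakly dominates C1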